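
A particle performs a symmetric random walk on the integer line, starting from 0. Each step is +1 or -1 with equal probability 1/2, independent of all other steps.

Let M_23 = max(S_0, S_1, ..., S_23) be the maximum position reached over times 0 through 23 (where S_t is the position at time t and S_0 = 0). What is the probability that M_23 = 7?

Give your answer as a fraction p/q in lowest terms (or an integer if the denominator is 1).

Let M_23 = max(S_0,...,S_23). Use the reflection principle: for j ≥ 1, #{paths with M_23 ≥ j} = #{S_23 ≥ j} + #{S_23 ≥ j+1}.
By reflection, #{M_23 ≥ 7} = #{S_23 ≥ 7} + #{S_23 ≥ 8} = 880970 + 390656 = 1271626.
#{M_23 ≥ 8} = #{S_23 ≥ 8} + #{S_23 ≥ 9} = 390656 + 390656 = 781312.
#{M_23 = 7} = 1271626 - 781312 = 490314.
P(M_23 = 7) = 490314/8388608 = 245157/4194304

Answer: 245157/4194304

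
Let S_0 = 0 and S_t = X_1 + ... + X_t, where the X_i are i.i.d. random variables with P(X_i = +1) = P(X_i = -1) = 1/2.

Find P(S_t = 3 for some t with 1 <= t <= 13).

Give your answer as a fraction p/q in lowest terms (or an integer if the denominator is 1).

Answer: 3473/8192

Derivation:
Count via complement. Let g(t,s) = #length-t paths at position s with S_1..S_t all ≠ 3.
g(t,s) = g(t-1,s-1) + g(t-1,s+1) for s ≠ 3; g(t,3) = 0.
t=0: g(0,0)=1
t=1: g(1,-1)=1 g(1,1)=1
t=2: g(2,-2)=1 g(2,0)=2 g(2,2)=1
t=3: g(3,-3)=1 g(3,-1)=3 g(3,1)=3
t=4: g(4,-4)=1 g(4,-2)=4 g(4,0)=6 g(4,2)=3
t=5: g(5,-5)=1 g(5,-3)=5 g(5,-1)=10 g(5,1)=9
t=6: g(6,-6)=1 g(6,-4)=6 g(6,-2)=15 g(6,0)=19 g(6,2)=9
t=7: g(7,-7)=1 g(7,-5)=7 g(7,-3)=21 g(7,-1)=34 g(7,1)=28
t=8: g(8,-8)=1 g(8,-6)=8 g(8,-4)=28 g(8,-2)=55 g(8,0)=62 g(8,2)=28
t=9: g(9,-9)=1 g(9,-7)=9 g(9,-5)=36 g(9,-3)=83 g(9,-1)=117 g(9,1)=90
t=10: g(10,-10)=1 g(10,-8)=10 g(10,-6)=45 g(10,-4)=119 g(10,-2)=200 g(10,0)=207 g(10,2)=90
t=11: g(11,-11)=1 g(11,-9)=11 g(11,-7)=55 g(11,-5)=164 g(11,-3)=319 g(11,-1)=407 g(11,1)=297
t=12: g(12,-12)=1 g(12,-10)=12 g(12,-8)=66 g(12,-6)=219 g(12,-4)=483 g(12,-2)=726 g(12,0)=704 g(12,2)=297
t=13: g(13,-13)=1 g(13,-11)=13 g(13,-9)=78 g(13,-7)=285 g(13,-5)=702 g(13,-3)=1209 g(13,-1)=1430 g(13,1)=1001
Paths never hitting 3: Σ_s g(13,s) = 4719
Paths hitting 3: 2^13 - 4719 = 3473
P = 3473/8192 = 3473/8192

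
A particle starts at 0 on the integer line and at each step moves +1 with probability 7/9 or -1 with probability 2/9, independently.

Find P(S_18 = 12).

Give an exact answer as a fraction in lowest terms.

Answer: 10330693845635968/50031545098999707

Derivation:
To reach position 12 after 18 steps: need 15 steps of +1 and 3 steps of -1.
Number of such sequences: C(18,15) = 816
Each has probability (7/9)^15 · (2/9)^3 = 37980492079544/150094635296999121
P = 816 · 37980492079544/150094635296999121 = 10330693845635968/50031545098999707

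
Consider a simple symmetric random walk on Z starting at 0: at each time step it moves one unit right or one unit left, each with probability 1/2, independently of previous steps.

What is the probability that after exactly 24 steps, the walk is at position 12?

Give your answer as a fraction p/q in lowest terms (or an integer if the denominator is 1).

Answer: 33649/4194304

Derivation:
To reach position 12 after 24 steps: need 18 steps of +1 and 6 of -1.
Favorable paths: C(24,18) = 134596
Total paths: 2^24 = 16777216
P = 134596/16777216 = 33649/4194304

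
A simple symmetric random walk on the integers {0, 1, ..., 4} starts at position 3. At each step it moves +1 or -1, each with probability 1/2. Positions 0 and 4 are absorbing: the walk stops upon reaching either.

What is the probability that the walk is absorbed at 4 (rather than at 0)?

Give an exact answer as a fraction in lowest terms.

Symmetric walk (p = 1/2): the harmonic-function argument gives P(hit 4 before 0 | start at 3) = a/N.
P = 3/4 = 3/4

Answer: 3/4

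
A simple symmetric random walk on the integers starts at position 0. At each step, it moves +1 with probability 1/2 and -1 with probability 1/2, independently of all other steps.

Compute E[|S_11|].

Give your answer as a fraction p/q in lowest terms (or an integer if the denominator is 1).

S_11 takes values m ≡ 1 (mod 2) with |m| ≤ 11; P(S_11=m) = C(11,(11+m)/2)/2^11.
Total paths: 2^11 = 2048
Distribution: P(S=-11)=1/2048, P(S=-9)=11/2048, P(S=-7)=55/2048, P(S=-5)=165/2048, P(S=-3)=330/2048, P(S=-1)=462/2048, P(S=1)=462/2048, P(S=3)=330/2048, P(S=5)=165/2048, P(S=7)=55/2048, P(S=9)=11/2048, P(S=11)=1/2048
E[|S_11|] = Σ_m |m|·P(S_11=m) = 5544/2048 = 693/256

Answer: 693/256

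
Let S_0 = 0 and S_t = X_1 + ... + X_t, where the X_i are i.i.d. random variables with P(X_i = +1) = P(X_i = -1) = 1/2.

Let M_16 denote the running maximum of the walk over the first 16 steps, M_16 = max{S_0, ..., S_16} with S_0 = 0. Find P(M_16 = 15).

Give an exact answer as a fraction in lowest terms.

Let M_16 = max(S_0,...,S_16). Use the reflection principle: for j ≥ 1, #{paths with M_16 ≥ j} = #{S_16 ≥ j} + #{S_16 ≥ j+1}.
By reflection, #{M_16 ≥ 15} = #{S_16 ≥ 15} + #{S_16 ≥ 16} = 1 + 1 = 2.
#{M_16 ≥ 16} = #{S_16 ≥ 16} + #{S_16 ≥ 17} = 1 + 0 = 1.
#{M_16 = 15} = 2 - 1 = 1.
P(M_16 = 15) = 1/65536 = 1/65536

Answer: 1/65536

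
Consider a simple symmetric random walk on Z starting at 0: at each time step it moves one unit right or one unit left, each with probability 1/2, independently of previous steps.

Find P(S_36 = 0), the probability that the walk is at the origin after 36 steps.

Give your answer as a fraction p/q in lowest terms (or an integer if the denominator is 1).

Answer: 2268783825/17179869184

Derivation:
To return to 0 after 36 steps: need exactly 18 steps of +1 and 18 of -1.
Favorable paths: C(36,18) = 9075135300
Total paths: 2^36 = 68719476736
P = 9075135300/68719476736 = 2268783825/17179869184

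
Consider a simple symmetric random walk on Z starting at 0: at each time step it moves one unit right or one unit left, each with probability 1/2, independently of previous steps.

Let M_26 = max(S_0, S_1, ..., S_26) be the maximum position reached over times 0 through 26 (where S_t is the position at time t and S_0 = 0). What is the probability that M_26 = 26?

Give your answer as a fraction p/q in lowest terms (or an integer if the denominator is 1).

Let M_26 = max(S_0,...,S_26). Use the reflection principle: for j ≥ 1, #{paths with M_26 ≥ j} = #{S_26 ≥ j} + #{S_26 ≥ j+1}.
By reflection, #{M_26 ≥ 26} = #{S_26 ≥ 26} + #{S_26 ≥ 27} = 1 + 0 = 1.
#{M_26 ≥ 27} = #{S_26 ≥ 27} + #{S_26 ≥ 28} = 0 + 0 = 0.
#{M_26 = 26} = 1 - 0 = 1.
P(M_26 = 26) = 1/67108864 = 1/67108864

Answer: 1/67108864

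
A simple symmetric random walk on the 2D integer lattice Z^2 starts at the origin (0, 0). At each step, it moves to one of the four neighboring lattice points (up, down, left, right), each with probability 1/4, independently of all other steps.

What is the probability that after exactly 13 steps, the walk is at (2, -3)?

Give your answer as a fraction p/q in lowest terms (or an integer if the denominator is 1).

Let h be the number of horizontal steps (so 13-h are vertical). To end at (2,-3) need (h+2)/2 right-steps and ((13-h)-3)/2 up-steps.
Sum over h with 2 ≤ h ≤ 10, h ≡ 0 (mod 2), 13-h ≡ 1 (mod 2):
h=2: C(13,2)·C(2,2)·C(11,4) = 78·1·330 = 25740
h=4: C(13,4)·C(4,3)·C(9,3) = 715·4·84 = 240240
h=6: C(13,6)·C(6,4)·C(7,2) = 1716·15·21 = 540540
h=8: C(13,8)·C(8,5)·C(5,1) = 1287·56·5 = 360360
h=10: C(13,10)·C(10,6)·C(3,0) = 286·210·1 = 60060
Total favorable: 1226940
Total paths: 4^13 = 67108864
P = 1226940/67108864 = 306735/16777216

Answer: 306735/16777216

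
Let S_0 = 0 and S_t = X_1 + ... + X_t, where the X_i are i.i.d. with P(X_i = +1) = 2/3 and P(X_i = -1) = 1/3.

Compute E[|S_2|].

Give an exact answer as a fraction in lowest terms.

S_2 takes values m ≡ 0 (mod 2) with |m| ≤ 2; P(S_2=m) = C(2,(2+m)/2) · (2/3)^((2+m)/2) · (1/3)^((2-m)/2).
Distribution: P(S=-2)=1/9, P(S=0)=4/9, P(S=2)=4/9
E[|S_2|] = Σ_m |m|·P(S_2=m) = 10/9

Answer: 10/9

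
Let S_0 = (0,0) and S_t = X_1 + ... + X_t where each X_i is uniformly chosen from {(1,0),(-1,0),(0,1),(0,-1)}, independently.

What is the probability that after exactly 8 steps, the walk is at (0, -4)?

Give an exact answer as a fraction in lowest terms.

Answer: 49/4096

Derivation:
Let h be the number of horizontal steps (so 8-h are vertical). To end at (0,-4) need (h+0)/2 right-steps and ((8-h)-4)/2 up-steps.
Sum over h with 0 ≤ h ≤ 4, h ≡ 0 (mod 2), 8-h ≡ 0 (mod 2):
h=0: C(8,0)·C(0,0)·C(8,2) = 1·1·28 = 28
h=2: C(8,2)·C(2,1)·C(6,1) = 28·2·6 = 336
h=4: C(8,4)·C(4,2)·C(4,0) = 70·6·1 = 420
Total favorable: 784
Total paths: 4^8 = 65536
P = 784/65536 = 49/4096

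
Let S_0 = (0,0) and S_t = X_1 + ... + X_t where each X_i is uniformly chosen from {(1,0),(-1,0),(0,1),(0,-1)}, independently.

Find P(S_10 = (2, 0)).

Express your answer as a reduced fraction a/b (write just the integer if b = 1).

Answer: 11025/262144

Derivation:
Let h be the number of horizontal steps (so 10-h are vertical). To end at (2,0) need (h+2)/2 right-steps and ((10-h)+0)/2 up-steps.
Sum over h with 2 ≤ h ≤ 10, h ≡ 0 (mod 2), 10-h ≡ 0 (mod 2):
h=2: C(10,2)·C(2,2)·C(8,4) = 45·1·70 = 3150
h=4: C(10,4)·C(4,3)·C(6,3) = 210·4·20 = 16800
h=6: C(10,6)·C(6,4)·C(4,2) = 210·15·6 = 18900
h=8: C(10,8)·C(8,5)·C(2,1) = 45·56·2 = 5040
h=10: C(10,10)·C(10,6)·C(0,0) = 1·210·1 = 210
Total favorable: 44100
Total paths: 4^10 = 1048576
P = 44100/1048576 = 11025/262144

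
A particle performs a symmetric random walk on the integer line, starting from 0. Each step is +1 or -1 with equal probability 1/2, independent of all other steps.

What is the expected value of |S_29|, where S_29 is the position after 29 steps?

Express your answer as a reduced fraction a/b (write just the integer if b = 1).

S_29 takes values m ≡ 1 (mod 2) with |m| ≤ 29; P(S_29=m) = C(29,(29+m)/2)/2^29.
Total paths: 2^29 = 536870912
Distribution: P(S=-29)=1/536870912, P(S=-27)=29/536870912, P(S=-25)=406/536870912, P(S=-23)=3654/536870912, P(S=-21)=23751/536870912, P(S=-19)=118755/536870912, P(S=-17)=475020/536870912, P(S=-15)=1560780/536870912, P(S=-13)=4292145/536870912, P(S=-11)=10015005/536870912, P(S=-9)=20030010/536870912, P(S=-7)=34597290/536870912, P(S=-5)=51895935/536870912, P(S=-3)=67863915/536870912, P(S=-1)=77558760/536870912, P(S=1)=77558760/536870912, P(S=3)=67863915/536870912, P(S=5)=51895935/536870912, P(S=7)=34597290/536870912, P(S=9)=20030010/536870912, P(S=11)=10015005/536870912, P(S=13)=4292145/536870912, P(S=15)=1560780/536870912, P(S=17)=475020/536870912, P(S=19)=118755/536870912, P(S=21)=23751/536870912, P(S=23)=3654/536870912, P(S=25)=406/536870912, P(S=27)=29/536870912, P(S=29)=1/536870912
E[|S_29|] = Σ_m |m|·P(S_29=m) = 2326762800/536870912 = 145422675/33554432

Answer: 145422675/33554432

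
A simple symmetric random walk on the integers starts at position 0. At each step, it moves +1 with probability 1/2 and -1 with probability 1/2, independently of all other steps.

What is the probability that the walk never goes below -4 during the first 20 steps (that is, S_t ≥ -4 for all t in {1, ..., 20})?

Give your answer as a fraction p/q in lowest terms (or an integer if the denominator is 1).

Let f(t,s) = #length-t paths at position s with S_1..S_t all ≥ -4.
f(t,s) = f(t-1,s-1) + f(t-1,s+1) for s ≥ -4; f(t,s) = 0 for s < -4.
t=0: f(0,0)=1
t=1: f(1,-1)=1 f(1,1)=1
t=2: f(2,-2)=1 f(2,0)=2 f(2,2)=1
t=3: f(3,-3)=1 f(3,-1)=3 f(3,1)=3 f(3,3)=1
t=4: f(4,-4)=1 f(4,-2)=4 f(4,0)=6 f(4,2)=4 f(4,4)=1
t=5: f(5,-3)=5 f(5,-1)=10 f(5,1)=10 f(5,3)=5 f(5,5)=1
t=6: f(6,-4)=5 f(6,-2)=15 f(6,0)=20 f(6,2)=15 f(6,4)=6 f(6,6)=1
t=7: f(7,-3)=20 f(7,-1)=35 f(7,1)=35 f(7,3)=21 f(7,5)=7 f(7,7)=1
t=8: f(8,-4)=20 f(8,-2)=55 f(8,0)=70 f(8,2)=56 f(8,4)=28 f(8,6)=8 f(8,8)=1
t=9: f(9,-3)=75 f(9,-1)=125 f(9,1)=126 f(9,3)=84 f(9,5)=36 f(9,7)=9 f(9,9)=1
t=10: f(10,-4)=75 f(10,-2)=200 f(10,0)=251 f(10,2)=210 f(10,4)=120 f(10,6)=45 f(10,8)=10 f(10,10)=1
t=11: f(11,-3)=275 f(11,-1)=451 f(11,1)=461 f(11,3)=330 f(11,5)=165 f(11,7)=55 f(11,9)=11 f(11,11)=1
t=12: f(12,-4)=275 f(12,-2)=726 f(12,0)=912 f(12,2)=791 f(12,4)=495 f(12,6)=220 f(12,8)=66 f(12,10)=12 f(12,12)=1
t=13: f(13,-3)=1001 f(13,-1)=1638 f(13,1)=1703 f(13,3)=1286 f(13,5)=715 f(13,7)=286 f(13,9)=78 f(13,11)=13 f(13,13)=1
t=14: f(14,-4)=1001 f(14,-2)=2639 f(14,0)=3341 f(14,2)=2989 f(14,4)=2001 f(14,6)=1001 f(14,8)=364 f(14,10)=91 f(14,12)=14 f(14,14)=1
t=15: f(15,-3)=3640 f(15,-1)=5980 f(15,1)=6330 f(15,3)=4990 f(15,5)=3002 f(15,7)=1365 f(15,9)=455 f(15,11)=105 f(15,13)=15 f(15,15)=1
t=16: f(16,-4)=3640 f(16,-2)=9620 f(16,0)=12310 f(16,2)=11320 f(16,4)=7992 f(16,6)=4367 f(16,8)=1820 f(16,10)=560 f(16,12)=120 f(16,14)=16 f(16,16)=1
t=17: f(17,-3)=13260 f(17,-1)=21930 f(17,1)=23630 f(17,3)=19312 f(17,5)=12359 f(17,7)=6187 f(17,9)=2380 f(17,11)=680 f(17,13)=136 f(17,15)=17 f(17,17)=1
t=18: f(18,-4)=13260 f(18,-2)=35190 f(18,0)=45560 f(18,2)=42942 f(18,4)=31671 f(18,6)=18546 f(18,8)=8567 f(18,10)=3060 f(18,12)=816 f(18,14)=153 f(18,16)=18 f(18,18)=1
t=19: f(19,-3)=48450 f(19,-1)=80750 f(19,1)=88502 f(19,3)=74613 f(19,5)=50217 f(19,7)=27113 f(19,9)=11627 f(19,11)=3876 f(19,13)=969 f(19,15)=171 f(19,17)=19 f(19,19)=1
t=20: f(20,-4)=48450 f(20,-2)=129200 f(20,0)=169252 f(20,2)=163115 f(20,4)=124830 f(20,6)=77330 f(20,8)=38740 f(20,10)=15503 f(20,12)=4845 f(20,14)=1140 f(20,16)=190 f(20,18)=20 f(20,20)=1
Σ_s f(20,s) = 772616
P = 772616/1048576 = 96577/131072

Answer: 96577/131072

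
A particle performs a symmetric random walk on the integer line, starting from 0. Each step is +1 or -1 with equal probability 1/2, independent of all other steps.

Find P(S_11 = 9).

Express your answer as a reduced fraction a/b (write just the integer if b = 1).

To reach position 9 after 11 steps: need 10 steps of +1 and 1 of -1.
Favorable paths: C(11,10) = 11
Total paths: 2^11 = 2048
P = 11/2048 = 11/2048

Answer: 11/2048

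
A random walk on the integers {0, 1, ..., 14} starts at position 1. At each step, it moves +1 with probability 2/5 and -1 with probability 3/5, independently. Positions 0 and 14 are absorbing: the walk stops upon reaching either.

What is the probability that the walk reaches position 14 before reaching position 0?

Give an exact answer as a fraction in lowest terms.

Biased walk: p = 2/5, q = 3/5, r = q/p = 3/2
Gambler's ruin: P(hit 14 before 0 | start at 1) = (1 - r^a)/(1 - r^N)
r^1 = 3/2; r^14 = 4782969/16384
P = (1 - 3/2) / (1 - 4782969/16384) = -1/2 / -4766585/16384 = 8192/4766585

Answer: 8192/4766585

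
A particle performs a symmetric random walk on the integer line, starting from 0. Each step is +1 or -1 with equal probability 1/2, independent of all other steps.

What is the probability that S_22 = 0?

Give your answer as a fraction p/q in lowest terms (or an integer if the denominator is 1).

Answer: 88179/524288

Derivation:
To return to 0 after 22 steps: need exactly 11 steps of +1 and 11 of -1.
Favorable paths: C(22,11) = 705432
Total paths: 2^22 = 4194304
P = 705432/4194304 = 88179/524288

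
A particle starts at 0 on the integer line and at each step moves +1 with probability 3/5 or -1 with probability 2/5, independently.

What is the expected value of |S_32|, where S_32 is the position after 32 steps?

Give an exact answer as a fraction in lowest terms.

Answer: 33002743710574823535904/4656612873077392578125

Derivation:
S_32 takes values m ≡ 0 (mod 2) with |m| ≤ 32; P(S_32=m) = C(32,(32+m)/2) · (3/5)^((32+m)/2) · (2/5)^((32-m)/2).
Distribution: P(S=-32)=4294967296/23283064365386962890625, P(S=-30)=206158430208/23283064365386962890625, P(S=-28)=4793183502336/23283064365386962890625, P(S=-26)=14379550507008/4656612873077392578125, P(S=-24)=156377611763712/4656612873077392578125, P(S=-22)=6567859694075904/23283064365386962890625, P(S=-20)=44333052935012352/23283064365386962890625, P(S=-18)=246998437780783104/23283064365386962890625, P(S=-16)=46312207083896832/931322574615478515625, P(S=-14)=185248828335587328/931322574615478515625, P(S=-12)=3195542288788881408/4656612873077392578125, P(S=-10)=9586626866366644224/4656612873077392578125, P(S=-8)=25164895524212441088/4656612873077392578125, P(S=-6)=11614567165021126656/931322574615478515625, P(S=-4)=23643940300221579264/931322574615478515625, P(S=-2)=212795462701994213376/4656612873077392578125, P(S=0)=339142768681303277568/4656612873077392578125, P(S=2)=478789791079486980096/4656612873077392578125, P(S=4)=119697447769871745024/931322574615478515625, P(S=6)=132297179114068770816/931322574615478515625, P(S=8)=644948748181085257728/4656612873077392578125, P(S=10)=552813212726644506624/4656612873077392578125, P(S=12)=414609909544983379968/4656612873077392578125, P(S=14)=54079553418910875648/931322574615478515625, P(S=16)=30419748798137367552/931322574615478515625, P(S=18)=365036985577648410624/23283064365386962890625, P(S=20)=147418782637127242752/23283064365386962890625, P(S=22)=49139594212375747584/23283064365386962890625, P(S=24)=2632478261377272192/4656612873077392578125, P(S=26)=544650674767711488/4656612873077392578125, P(S=28)=408488006075783616/23283064365386962890625, P(S=30)=39531097362172608/23283064365386962890625, P(S=32)=1853020188851841/23283064365386962890625
E[|S_32|] = Σ_m |m|·P(S_32=m) = 33002743710574823535904/4656612873077392578125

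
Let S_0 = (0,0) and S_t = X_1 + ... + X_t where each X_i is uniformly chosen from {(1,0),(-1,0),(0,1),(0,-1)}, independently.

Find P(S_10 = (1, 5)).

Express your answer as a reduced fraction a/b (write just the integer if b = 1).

Answer: 675/131072

Derivation:
Let h be the number of horizontal steps (so 10-h are vertical). To end at (1,5) need (h+1)/2 right-steps and ((10-h)+5)/2 up-steps.
Sum over h with 1 ≤ h ≤ 5, h ≡ 1 (mod 2), 10-h ≡ 1 (mod 2):
h=1: C(10,1)·C(1,1)·C(9,7) = 10·1·36 = 360
h=3: C(10,3)·C(3,2)·C(7,6) = 120·3·7 = 2520
h=5: C(10,5)·C(5,3)·C(5,5) = 252·10·1 = 2520
Total favorable: 5400
Total paths: 4^10 = 1048576
P = 5400/1048576 = 675/131072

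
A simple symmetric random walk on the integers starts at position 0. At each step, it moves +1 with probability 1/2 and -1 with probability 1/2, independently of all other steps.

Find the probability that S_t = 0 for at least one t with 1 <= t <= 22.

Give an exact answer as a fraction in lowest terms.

Count via complement. Let g(t,s) = #length-t paths at position s with S_1..S_t all ≠ 0.
g(t,s) = g(t-1,s-1) + g(t-1,s+1) for s ≠ 0; g(t,0) = 0.
t=0: g(0,0)=1
t=1: g(1,-1)=1 g(1,1)=1
t=2: g(2,-2)=1 g(2,2)=1
t=3: g(3,-3)=1 g(3,-1)=1 g(3,1)=1 g(3,3)=1
t=4: g(4,-4)=1 g(4,-2)=2 g(4,2)=2 g(4,4)=1
t=5: g(5,-5)=1 g(5,-3)=3 g(5,-1)=2 g(5,1)=2 g(5,3)=3 g(5,5)=1
t=6: g(6,-6)=1 g(6,-4)=4 g(6,-2)=5 g(6,2)=5 g(6,4)=4 g(6,6)=1
t=7: g(7,-7)=1 g(7,-5)=5 g(7,-3)=9 g(7,-1)=5 g(7,1)=5 g(7,3)=9 g(7,5)=5 g(7,7)=1
t=8: g(8,-8)=1 g(8,-6)=6 g(8,-4)=14 g(8,-2)=14 g(8,2)=14 g(8,4)=14 g(8,6)=6 g(8,8)=1
t=9: g(9,-9)=1 g(9,-7)=7 g(9,-5)=20 g(9,-3)=28 g(9,-1)=14 g(9,1)=14 g(9,3)=28 g(9,5)=20 g(9,7)=7 g(9,9)=1
t=10: g(10,-10)=1 g(10,-8)=8 g(10,-6)=27 g(10,-4)=48 g(10,-2)=42 g(10,2)=42 g(10,4)=48 g(10,6)=27 g(10,8)=8 g(10,10)=1
t=11: g(11,-11)=1 g(11,-9)=9 g(11,-7)=35 g(11,-5)=75 g(11,-3)=90 g(11,-1)=42 g(11,1)=42 g(11,3)=90 g(11,5)=75 g(11,7)=35 g(11,9)=9 g(11,11)=1
t=12: g(12,-12)=1 g(12,-10)=10 g(12,-8)=44 g(12,-6)=110 g(12,-4)=165 g(12,-2)=132 g(12,2)=132 g(12,4)=165 g(12,6)=110 g(12,8)=44 g(12,10)=10 g(12,12)=1
t=13: g(13,-13)=1 g(13,-11)=11 g(13,-9)=54 g(13,-7)=154 g(13,-5)=275 g(13,-3)=297 g(13,-1)=132 g(13,1)=132 g(13,3)=297 g(13,5)=275 g(13,7)=154 g(13,9)=54 g(13,11)=11 g(13,13)=1
t=14: g(14,-14)=1 g(14,-12)=12 g(14,-10)=65 g(14,-8)=208 g(14,-6)=429 g(14,-4)=572 g(14,-2)=429 g(14,2)=429 g(14,4)=572 g(14,6)=429 g(14,8)=208 g(14,10)=65 g(14,12)=12 g(14,14)=1
t=15: g(15,-15)=1 g(15,-13)=13 g(15,-11)=77 g(15,-9)=273 g(15,-7)=637 g(15,-5)=1001 g(15,-3)=1001 g(15,-1)=429 g(15,1)=429 g(15,3)=1001 g(15,5)=1001 g(15,7)=637 g(15,9)=273 g(15,11)=77 g(15,13)=13 g(15,15)=1
t=16: g(16,-16)=1 g(16,-14)=14 g(16,-12)=90 g(16,-10)=350 g(16,-8)=910 g(16,-6)=1638 g(16,-4)=2002 g(16,-2)=1430 g(16,2)=1430 g(16,4)=2002 g(16,6)=1638 g(16,8)=910 g(16,10)=350 g(16,12)=90 g(16,14)=14 g(16,16)=1
t=17: g(17,-17)=1 g(17,-15)=15 g(17,-13)=104 g(17,-11)=440 g(17,-9)=1260 g(17,-7)=2548 g(17,-5)=3640 g(17,-3)=3432 g(17,-1)=1430 g(17,1)=1430 g(17,3)=3432 g(17,5)=3640 g(17,7)=2548 g(17,9)=1260 g(17,11)=440 g(17,13)=104 g(17,15)=15 g(17,17)=1
t=18: g(18,-18)=1 g(18,-16)=16 g(18,-14)=119 g(18,-12)=544 g(18,-10)=1700 g(18,-8)=3808 g(18,-6)=6188 g(18,-4)=7072 g(18,-2)=4862 g(18,2)=4862 g(18,4)=7072 g(18,6)=6188 g(18,8)=3808 g(18,10)=1700 g(18,12)=544 g(18,14)=119 g(18,16)=16 g(18,18)=1
t=19: g(19,-19)=1 g(19,-17)=17 g(19,-15)=135 g(19,-13)=663 g(19,-11)=2244 g(19,-9)=5508 g(19,-7)=9996 g(19,-5)=13260 g(19,-3)=11934 g(19,-1)=4862 g(19,1)=4862 g(19,3)=11934 g(19,5)=13260 g(19,7)=9996 g(19,9)=5508 g(19,11)=2244 g(19,13)=663 g(19,15)=135 g(19,17)=17 g(19,19)=1
t=20: g(20,-20)=1 g(20,-18)=18 g(20,-16)=152 g(20,-14)=798 g(20,-12)=2907 g(20,-10)=7752 g(20,-8)=15504 g(20,-6)=23256 g(20,-4)=25194 g(20,-2)=16796 g(20,2)=16796 g(20,4)=25194 g(20,6)=23256 g(20,8)=15504 g(20,10)=7752 g(20,12)=2907 g(20,14)=798 g(20,16)=152 g(20,18)=18 g(20,20)=1
t=21: g(21,-21)=1 g(21,-19)=19 g(21,-17)=170 g(21,-15)=950 g(21,-13)=3705 g(21,-11)=10659 g(21,-9)=23256 g(21,-7)=38760 g(21,-5)=48450 g(21,-3)=41990 g(21,-1)=16796 g(21,1)=16796 g(21,3)=41990 g(21,5)=48450 g(21,7)=38760 g(21,9)=23256 g(21,11)=10659 g(21,13)=3705 g(21,15)=950 g(21,17)=170 g(21,19)=19 g(21,21)=1
t=22: g(22,-22)=1 g(22,-20)=20 g(22,-18)=189 g(22,-16)=1120 g(22,-14)=4655 g(22,-12)=14364 g(22,-10)=33915 g(22,-8)=62016 g(22,-6)=87210 g(22,-4)=90440 g(22,-2)=58786 g(22,2)=58786 g(22,4)=90440 g(22,6)=87210 g(22,8)=62016 g(22,10)=33915 g(22,12)=14364 g(22,14)=4655 g(22,16)=1120 g(22,18)=189 g(22,20)=20 g(22,22)=1
Paths never hitting 0: Σ_s g(22,s) = 705432
Paths hitting 0: 2^22 - 705432 = 3488872
P = 3488872/4194304 = 436109/524288

Answer: 436109/524288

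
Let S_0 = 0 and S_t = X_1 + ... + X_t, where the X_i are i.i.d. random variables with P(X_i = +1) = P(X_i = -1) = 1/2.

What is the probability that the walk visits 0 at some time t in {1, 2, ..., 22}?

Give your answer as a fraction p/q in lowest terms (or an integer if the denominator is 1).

Count via complement. Let g(t,s) = #length-t paths at position s with S_1..S_t all ≠ 0.
g(t,s) = g(t-1,s-1) + g(t-1,s+1) for s ≠ 0; g(t,0) = 0.
t=0: g(0,0)=1
t=1: g(1,-1)=1 g(1,1)=1
t=2: g(2,-2)=1 g(2,2)=1
t=3: g(3,-3)=1 g(3,-1)=1 g(3,1)=1 g(3,3)=1
t=4: g(4,-4)=1 g(4,-2)=2 g(4,2)=2 g(4,4)=1
t=5: g(5,-5)=1 g(5,-3)=3 g(5,-1)=2 g(5,1)=2 g(5,3)=3 g(5,5)=1
t=6: g(6,-6)=1 g(6,-4)=4 g(6,-2)=5 g(6,2)=5 g(6,4)=4 g(6,6)=1
t=7: g(7,-7)=1 g(7,-5)=5 g(7,-3)=9 g(7,-1)=5 g(7,1)=5 g(7,3)=9 g(7,5)=5 g(7,7)=1
t=8: g(8,-8)=1 g(8,-6)=6 g(8,-4)=14 g(8,-2)=14 g(8,2)=14 g(8,4)=14 g(8,6)=6 g(8,8)=1
t=9: g(9,-9)=1 g(9,-7)=7 g(9,-5)=20 g(9,-3)=28 g(9,-1)=14 g(9,1)=14 g(9,3)=28 g(9,5)=20 g(9,7)=7 g(9,9)=1
t=10: g(10,-10)=1 g(10,-8)=8 g(10,-6)=27 g(10,-4)=48 g(10,-2)=42 g(10,2)=42 g(10,4)=48 g(10,6)=27 g(10,8)=8 g(10,10)=1
t=11: g(11,-11)=1 g(11,-9)=9 g(11,-7)=35 g(11,-5)=75 g(11,-3)=90 g(11,-1)=42 g(11,1)=42 g(11,3)=90 g(11,5)=75 g(11,7)=35 g(11,9)=9 g(11,11)=1
t=12: g(12,-12)=1 g(12,-10)=10 g(12,-8)=44 g(12,-6)=110 g(12,-4)=165 g(12,-2)=132 g(12,2)=132 g(12,4)=165 g(12,6)=110 g(12,8)=44 g(12,10)=10 g(12,12)=1
t=13: g(13,-13)=1 g(13,-11)=11 g(13,-9)=54 g(13,-7)=154 g(13,-5)=275 g(13,-3)=297 g(13,-1)=132 g(13,1)=132 g(13,3)=297 g(13,5)=275 g(13,7)=154 g(13,9)=54 g(13,11)=11 g(13,13)=1
t=14: g(14,-14)=1 g(14,-12)=12 g(14,-10)=65 g(14,-8)=208 g(14,-6)=429 g(14,-4)=572 g(14,-2)=429 g(14,2)=429 g(14,4)=572 g(14,6)=429 g(14,8)=208 g(14,10)=65 g(14,12)=12 g(14,14)=1
t=15: g(15,-15)=1 g(15,-13)=13 g(15,-11)=77 g(15,-9)=273 g(15,-7)=637 g(15,-5)=1001 g(15,-3)=1001 g(15,-1)=429 g(15,1)=429 g(15,3)=1001 g(15,5)=1001 g(15,7)=637 g(15,9)=273 g(15,11)=77 g(15,13)=13 g(15,15)=1
t=16: g(16,-16)=1 g(16,-14)=14 g(16,-12)=90 g(16,-10)=350 g(16,-8)=910 g(16,-6)=1638 g(16,-4)=2002 g(16,-2)=1430 g(16,2)=1430 g(16,4)=2002 g(16,6)=1638 g(16,8)=910 g(16,10)=350 g(16,12)=90 g(16,14)=14 g(16,16)=1
t=17: g(17,-17)=1 g(17,-15)=15 g(17,-13)=104 g(17,-11)=440 g(17,-9)=1260 g(17,-7)=2548 g(17,-5)=3640 g(17,-3)=3432 g(17,-1)=1430 g(17,1)=1430 g(17,3)=3432 g(17,5)=3640 g(17,7)=2548 g(17,9)=1260 g(17,11)=440 g(17,13)=104 g(17,15)=15 g(17,17)=1
t=18: g(18,-18)=1 g(18,-16)=16 g(18,-14)=119 g(18,-12)=544 g(18,-10)=1700 g(18,-8)=3808 g(18,-6)=6188 g(18,-4)=7072 g(18,-2)=4862 g(18,2)=4862 g(18,4)=7072 g(18,6)=6188 g(18,8)=3808 g(18,10)=1700 g(18,12)=544 g(18,14)=119 g(18,16)=16 g(18,18)=1
t=19: g(19,-19)=1 g(19,-17)=17 g(19,-15)=135 g(19,-13)=663 g(19,-11)=2244 g(19,-9)=5508 g(19,-7)=9996 g(19,-5)=13260 g(19,-3)=11934 g(19,-1)=4862 g(19,1)=4862 g(19,3)=11934 g(19,5)=13260 g(19,7)=9996 g(19,9)=5508 g(19,11)=2244 g(19,13)=663 g(19,15)=135 g(19,17)=17 g(19,19)=1
t=20: g(20,-20)=1 g(20,-18)=18 g(20,-16)=152 g(20,-14)=798 g(20,-12)=2907 g(20,-10)=7752 g(20,-8)=15504 g(20,-6)=23256 g(20,-4)=25194 g(20,-2)=16796 g(20,2)=16796 g(20,4)=25194 g(20,6)=23256 g(20,8)=15504 g(20,10)=7752 g(20,12)=2907 g(20,14)=798 g(20,16)=152 g(20,18)=18 g(20,20)=1
t=21: g(21,-21)=1 g(21,-19)=19 g(21,-17)=170 g(21,-15)=950 g(21,-13)=3705 g(21,-11)=10659 g(21,-9)=23256 g(21,-7)=38760 g(21,-5)=48450 g(21,-3)=41990 g(21,-1)=16796 g(21,1)=16796 g(21,3)=41990 g(21,5)=48450 g(21,7)=38760 g(21,9)=23256 g(21,11)=10659 g(21,13)=3705 g(21,15)=950 g(21,17)=170 g(21,19)=19 g(21,21)=1
t=22: g(22,-22)=1 g(22,-20)=20 g(22,-18)=189 g(22,-16)=1120 g(22,-14)=4655 g(22,-12)=14364 g(22,-10)=33915 g(22,-8)=62016 g(22,-6)=87210 g(22,-4)=90440 g(22,-2)=58786 g(22,2)=58786 g(22,4)=90440 g(22,6)=87210 g(22,8)=62016 g(22,10)=33915 g(22,12)=14364 g(22,14)=4655 g(22,16)=1120 g(22,18)=189 g(22,20)=20 g(22,22)=1
Paths never hitting 0: Σ_s g(22,s) = 705432
Paths hitting 0: 2^22 - 705432 = 3488872
P = 3488872/4194304 = 436109/524288

Answer: 436109/524288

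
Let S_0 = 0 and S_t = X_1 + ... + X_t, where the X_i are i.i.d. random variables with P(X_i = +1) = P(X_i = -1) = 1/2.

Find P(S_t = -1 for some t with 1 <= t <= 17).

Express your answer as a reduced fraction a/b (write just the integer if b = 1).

Count via complement. Let g(t,s) = #length-t paths at position s with S_1..S_t all ≠ -1.
g(t,s) = g(t-1,s-1) + g(t-1,s+1) for s ≠ -1; g(t,-1) = 0.
t=0: g(0,0)=1
t=1: g(1,1)=1
t=2: g(2,0)=1 g(2,2)=1
t=3: g(3,1)=2 g(3,3)=1
t=4: g(4,0)=2 g(4,2)=3 g(4,4)=1
t=5: g(5,1)=5 g(5,3)=4 g(5,5)=1
t=6: g(6,0)=5 g(6,2)=9 g(6,4)=5 g(6,6)=1
t=7: g(7,1)=14 g(7,3)=14 g(7,5)=6 g(7,7)=1
t=8: g(8,0)=14 g(8,2)=28 g(8,4)=20 g(8,6)=7 g(8,8)=1
t=9: g(9,1)=42 g(9,3)=48 g(9,5)=27 g(9,7)=8 g(9,9)=1
t=10: g(10,0)=42 g(10,2)=90 g(10,4)=75 g(10,6)=35 g(10,8)=9 g(10,10)=1
t=11: g(11,1)=132 g(11,3)=165 g(11,5)=110 g(11,7)=44 g(11,9)=10 g(11,11)=1
t=12: g(12,0)=132 g(12,2)=297 g(12,4)=275 g(12,6)=154 g(12,8)=54 g(12,10)=11 g(12,12)=1
t=13: g(13,1)=429 g(13,3)=572 g(13,5)=429 g(13,7)=208 g(13,9)=65 g(13,11)=12 g(13,13)=1
t=14: g(14,0)=429 g(14,2)=1001 g(14,4)=1001 g(14,6)=637 g(14,8)=273 g(14,10)=77 g(14,12)=13 g(14,14)=1
t=15: g(15,1)=1430 g(15,3)=2002 g(15,5)=1638 g(15,7)=910 g(15,9)=350 g(15,11)=90 g(15,13)=14 g(15,15)=1
t=16: g(16,0)=1430 g(16,2)=3432 g(16,4)=3640 g(16,6)=2548 g(16,8)=1260 g(16,10)=440 g(16,12)=104 g(16,14)=15 g(16,16)=1
t=17: g(17,1)=4862 g(17,3)=7072 g(17,5)=6188 g(17,7)=3808 g(17,9)=1700 g(17,11)=544 g(17,13)=119 g(17,15)=16 g(17,17)=1
Paths never hitting -1: Σ_s g(17,s) = 24310
Paths hitting -1: 2^17 - 24310 = 106762
P = 106762/131072 = 53381/65536

Answer: 53381/65536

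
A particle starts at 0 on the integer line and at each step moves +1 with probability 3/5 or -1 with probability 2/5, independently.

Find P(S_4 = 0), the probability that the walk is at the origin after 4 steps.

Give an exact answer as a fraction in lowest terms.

Answer: 216/625

Derivation:
To be at 0 after 4 steps: need exactly 2 steps of +1 and 2 of -1.
Number of such sequences: C(4,2) = 6
Each has probability (3/5)^2 · (2/5)^2 = 36/625
P = 6 · 36/625 = 216/625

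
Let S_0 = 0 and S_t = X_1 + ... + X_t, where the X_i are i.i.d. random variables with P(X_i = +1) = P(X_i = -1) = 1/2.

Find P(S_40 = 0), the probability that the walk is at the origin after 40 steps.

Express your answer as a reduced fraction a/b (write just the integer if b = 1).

Answer: 34461632205/274877906944

Derivation:
To return to 0 after 40 steps: need exactly 20 steps of +1 and 20 of -1.
Favorable paths: C(40,20) = 137846528820
Total paths: 2^40 = 1099511627776
P = 137846528820/1099511627776 = 34461632205/274877906944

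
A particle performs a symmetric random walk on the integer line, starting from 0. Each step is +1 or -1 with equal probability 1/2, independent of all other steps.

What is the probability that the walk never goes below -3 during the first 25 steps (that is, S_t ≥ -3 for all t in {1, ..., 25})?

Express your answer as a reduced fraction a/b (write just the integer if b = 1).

Answer: 2414425/4194304

Derivation:
Let f(t,s) = #length-t paths at position s with S_1..S_t all ≥ -3.
f(t,s) = f(t-1,s-1) + f(t-1,s+1) for s ≥ -3; f(t,s) = 0 for s < -3.
t=0: f(0,0)=1
t=1: f(1,-1)=1 f(1,1)=1
t=2: f(2,-2)=1 f(2,0)=2 f(2,2)=1
t=3: f(3,-3)=1 f(3,-1)=3 f(3,1)=3 f(3,3)=1
t=4: f(4,-2)=4 f(4,0)=6 f(4,2)=4 f(4,4)=1
t=5: f(5,-3)=4 f(5,-1)=10 f(5,1)=10 f(5,3)=5 f(5,5)=1
t=6: f(6,-2)=14 f(6,0)=20 f(6,2)=15 f(6,4)=6 f(6,6)=1
t=7: f(7,-3)=14 f(7,-1)=34 f(7,1)=35 f(7,3)=21 f(7,5)=7 f(7,7)=1
t=8: f(8,-2)=48 f(8,0)=69 f(8,2)=56 f(8,4)=28 f(8,6)=8 f(8,8)=1
t=9: f(9,-3)=48 f(9,-1)=117 f(9,1)=125 f(9,3)=84 f(9,5)=36 f(9,7)=9 f(9,9)=1
t=10: f(10,-2)=165 f(10,0)=242 f(10,2)=209 f(10,4)=120 f(10,6)=45 f(10,8)=10 f(10,10)=1
t=11: f(11,-3)=165 f(11,-1)=407 f(11,1)=451 f(11,3)=329 f(11,5)=165 f(11,7)=55 f(11,9)=11 f(11,11)=1
t=12: f(12,-2)=572 f(12,0)=858 f(12,2)=780 f(12,4)=494 f(12,6)=220 f(12,8)=66 f(12,10)=12 f(12,12)=1
t=13: f(13,-3)=572 f(13,-1)=1430 f(13,1)=1638 f(13,3)=1274 f(13,5)=714 f(13,7)=286 f(13,9)=78 f(13,11)=13 f(13,13)=1
t=14: f(14,-2)=2002 f(14,0)=3068 f(14,2)=2912 f(14,4)=1988 f(14,6)=1000 f(14,8)=364 f(14,10)=91 f(14,12)=14 f(14,14)=1
t=15: f(15,-3)=2002 f(15,-1)=5070 f(15,1)=5980 f(15,3)=4900 f(15,5)=2988 f(15,7)=1364 f(15,9)=455 f(15,11)=105 f(15,13)=15 f(15,15)=1
t=16: f(16,-2)=7072 f(16,0)=11050 f(16,2)=10880 f(16,4)=7888 f(16,6)=4352 f(16,8)=1819 f(16,10)=560 f(16,12)=120 f(16,14)=16 f(16,16)=1
t=17: f(17,-3)=7072 f(17,-1)=18122 f(17,1)=21930 f(17,3)=18768 f(17,5)=12240 f(17,7)=6171 f(17,9)=2379 f(17,11)=680 f(17,13)=136 f(17,15)=17 f(17,17)=1
t=18: f(18,-2)=25194 f(18,0)=40052 f(18,2)=40698 f(18,4)=31008 f(18,6)=18411 f(18,8)=8550 f(18,10)=3059 f(18,12)=816 f(18,14)=153 f(18,16)=18 f(18,18)=1
t=19: f(19,-3)=25194 f(19,-1)=65246 f(19,1)=80750 f(19,3)=71706 f(19,5)=49419 f(19,7)=26961 f(19,9)=11609 f(19,11)=3875 f(19,13)=969 f(19,15)=171 f(19,17)=19 f(19,19)=1
t=20: f(20,-2)=90440 f(20,0)=145996 f(20,2)=152456 f(20,4)=121125 f(20,6)=76380 f(20,8)=38570 f(20,10)=15484 f(20,12)=4844 f(20,14)=1140 f(20,16)=190 f(20,18)=20 f(20,20)=1
t=21: f(21,-3)=90440 f(21,-1)=236436 f(21,1)=298452 f(21,3)=273581 f(21,5)=197505 f(21,7)=114950 f(21,9)=54054 f(21,11)=20328 f(21,13)=5984 f(21,15)=1330 f(21,17)=210 f(21,19)=21 f(21,21)=1
t=22: f(22,-2)=326876 f(22,0)=534888 f(22,2)=572033 f(22,4)=471086 f(22,6)=312455 f(22,8)=169004 f(22,10)=74382 f(22,12)=26312 f(22,14)=7314 f(22,16)=1540 f(22,18)=231 f(22,20)=22 f(22,22)=1
t=23: f(23,-3)=326876 f(23,-1)=861764 f(23,1)=1106921 f(23,3)=1043119 f(23,5)=783541 f(23,7)=481459 f(23,9)=243386 f(23,11)=100694 f(23,13)=33626 f(23,15)=8854 f(23,17)=1771 f(23,19)=253 f(23,21)=23 f(23,23)=1
t=24: f(24,-2)=1188640 f(24,0)=1968685 f(24,2)=2150040 f(24,4)=1826660 f(24,6)=1265000 f(24,8)=724845 f(24,10)=344080 f(24,12)=134320 f(24,14)=42480 f(24,16)=10625 f(24,18)=2024 f(24,20)=276 f(24,22)=24 f(24,24)=1
t=25: f(25,-3)=1188640 f(25,-1)=3157325 f(25,1)=4118725 f(25,3)=3976700 f(25,5)=3091660 f(25,7)=1989845 f(25,9)=1068925 f(25,11)=478400 f(25,13)=176800 f(25,15)=53105 f(25,17)=12649 f(25,19)=2300 f(25,21)=300 f(25,23)=25 f(25,25)=1
Σ_s f(25,s) = 19315400
P = 19315400/33554432 = 2414425/4194304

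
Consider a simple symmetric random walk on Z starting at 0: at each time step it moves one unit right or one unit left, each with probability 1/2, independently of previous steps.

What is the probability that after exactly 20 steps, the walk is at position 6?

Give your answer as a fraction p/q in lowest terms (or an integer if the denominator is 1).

Answer: 4845/65536

Derivation:
To reach position 6 after 20 steps: need 13 steps of +1 and 7 of -1.
Favorable paths: C(20,13) = 77520
Total paths: 2^20 = 1048576
P = 77520/1048576 = 4845/65536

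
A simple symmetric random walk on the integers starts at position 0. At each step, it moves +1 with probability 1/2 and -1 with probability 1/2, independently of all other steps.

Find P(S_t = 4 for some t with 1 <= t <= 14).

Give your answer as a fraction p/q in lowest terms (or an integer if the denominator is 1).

Count via complement. Let g(t,s) = #length-t paths at position s with S_1..S_t all ≠ 4.
g(t,s) = g(t-1,s-1) + g(t-1,s+1) for s ≠ 4; g(t,4) = 0.
t=0: g(0,0)=1
t=1: g(1,-1)=1 g(1,1)=1
t=2: g(2,-2)=1 g(2,0)=2 g(2,2)=1
t=3: g(3,-3)=1 g(3,-1)=3 g(3,1)=3 g(3,3)=1
t=4: g(4,-4)=1 g(4,-2)=4 g(4,0)=6 g(4,2)=4
t=5: g(5,-5)=1 g(5,-3)=5 g(5,-1)=10 g(5,1)=10 g(5,3)=4
t=6: g(6,-6)=1 g(6,-4)=6 g(6,-2)=15 g(6,0)=20 g(6,2)=14
t=7: g(7,-7)=1 g(7,-5)=7 g(7,-3)=21 g(7,-1)=35 g(7,1)=34 g(7,3)=14
t=8: g(8,-8)=1 g(8,-6)=8 g(8,-4)=28 g(8,-2)=56 g(8,0)=69 g(8,2)=48
t=9: g(9,-9)=1 g(9,-7)=9 g(9,-5)=36 g(9,-3)=84 g(9,-1)=125 g(9,1)=117 g(9,3)=48
t=10: g(10,-10)=1 g(10,-8)=10 g(10,-6)=45 g(10,-4)=120 g(10,-2)=209 g(10,0)=242 g(10,2)=165
t=11: g(11,-11)=1 g(11,-9)=11 g(11,-7)=55 g(11,-5)=165 g(11,-3)=329 g(11,-1)=451 g(11,1)=407 g(11,3)=165
t=12: g(12,-12)=1 g(12,-10)=12 g(12,-8)=66 g(12,-6)=220 g(12,-4)=494 g(12,-2)=780 g(12,0)=858 g(12,2)=572
t=13: g(13,-13)=1 g(13,-11)=13 g(13,-9)=78 g(13,-7)=286 g(13,-5)=714 g(13,-3)=1274 g(13,-1)=1638 g(13,1)=1430 g(13,3)=572
t=14: g(14,-14)=1 g(14,-12)=14 g(14,-10)=91 g(14,-8)=364 g(14,-6)=1000 g(14,-4)=1988 g(14,-2)=2912 g(14,0)=3068 g(14,2)=2002
Paths never hitting 4: Σ_s g(14,s) = 11440
Paths hitting 4: 2^14 - 11440 = 4944
P = 4944/16384 = 309/1024

Answer: 309/1024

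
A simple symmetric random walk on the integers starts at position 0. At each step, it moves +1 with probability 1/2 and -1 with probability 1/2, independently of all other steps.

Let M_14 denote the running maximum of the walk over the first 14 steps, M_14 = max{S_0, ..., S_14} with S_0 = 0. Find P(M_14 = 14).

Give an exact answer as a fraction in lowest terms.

Answer: 1/16384

Derivation:
Let M_14 = max(S_0,...,S_14). Use the reflection principle: for j ≥ 1, #{paths with M_14 ≥ j} = #{S_14 ≥ j} + #{S_14 ≥ j+1}.
By reflection, #{M_14 ≥ 14} = #{S_14 ≥ 14} + #{S_14 ≥ 15} = 1 + 0 = 1.
#{M_14 ≥ 15} = #{S_14 ≥ 15} + #{S_14 ≥ 16} = 0 + 0 = 0.
#{M_14 = 14} = 1 - 0 = 1.
P(M_14 = 14) = 1/16384 = 1/16384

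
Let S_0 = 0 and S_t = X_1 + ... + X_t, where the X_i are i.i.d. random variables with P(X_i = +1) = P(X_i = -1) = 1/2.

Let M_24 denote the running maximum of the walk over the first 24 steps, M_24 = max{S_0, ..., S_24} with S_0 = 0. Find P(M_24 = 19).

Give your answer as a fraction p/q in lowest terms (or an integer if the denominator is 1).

Answer: 69/4194304

Derivation:
Let M_24 = max(S_0,...,S_24). Use the reflection principle: for j ≥ 1, #{paths with M_24 ≥ j} = #{S_24 ≥ j} + #{S_24 ≥ j+1}.
By reflection, #{M_24 ≥ 19} = #{S_24 ≥ 19} + #{S_24 ≥ 20} = 301 + 301 = 602.
#{M_24 ≥ 20} = #{S_24 ≥ 20} + #{S_24 ≥ 21} = 301 + 25 = 326.
#{M_24 = 19} = 602 - 326 = 276.
P(M_24 = 19) = 276/16777216 = 69/4194304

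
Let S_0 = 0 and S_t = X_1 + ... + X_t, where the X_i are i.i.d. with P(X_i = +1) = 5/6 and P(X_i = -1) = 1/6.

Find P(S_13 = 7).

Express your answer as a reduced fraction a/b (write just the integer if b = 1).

Answer: 1396484375/6530347008

Derivation:
To reach position 7 after 13 steps: need 10 steps of +1 and 3 steps of -1.
Number of such sequences: C(13,10) = 286
Each has probability (5/6)^10 · (1/6)^3 = 9765625/13060694016
P = 286 · 9765625/13060694016 = 1396484375/6530347008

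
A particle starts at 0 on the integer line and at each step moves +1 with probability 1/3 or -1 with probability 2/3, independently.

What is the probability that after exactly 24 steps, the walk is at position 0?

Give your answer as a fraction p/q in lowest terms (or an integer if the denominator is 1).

Answer: 11076222976/282429536481

Derivation:
To be at 0 after 24 steps: need exactly 12 steps of +1 and 12 of -1.
Number of such sequences: C(24,12) = 2704156
Each has probability (1/3)^12 · (2/3)^12 = 4096/282429536481
P = 2704156 · 4096/282429536481 = 11076222976/282429536481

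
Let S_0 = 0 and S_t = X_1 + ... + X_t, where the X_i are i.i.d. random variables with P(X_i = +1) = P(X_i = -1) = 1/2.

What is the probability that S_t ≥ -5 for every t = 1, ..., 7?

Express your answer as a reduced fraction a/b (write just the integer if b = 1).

Answer: 63/64

Derivation:
Let f(t,s) = #length-t paths at position s with S_1..S_t all ≥ -5.
f(t,s) = f(t-1,s-1) + f(t-1,s+1) for s ≥ -5; f(t,s) = 0 for s < -5.
t=0: f(0,0)=1
t=1: f(1,-1)=1 f(1,1)=1
t=2: f(2,-2)=1 f(2,0)=2 f(2,2)=1
t=3: f(3,-3)=1 f(3,-1)=3 f(3,1)=3 f(3,3)=1
t=4: f(4,-4)=1 f(4,-2)=4 f(4,0)=6 f(4,2)=4 f(4,4)=1
t=5: f(5,-5)=1 f(5,-3)=5 f(5,-1)=10 f(5,1)=10 f(5,3)=5 f(5,5)=1
t=6: f(6,-4)=6 f(6,-2)=15 f(6,0)=20 f(6,2)=15 f(6,4)=6 f(6,6)=1
t=7: f(7,-5)=6 f(7,-3)=21 f(7,-1)=35 f(7,1)=35 f(7,3)=21 f(7,5)=7 f(7,7)=1
Σ_s f(7,s) = 126
P = 126/128 = 63/64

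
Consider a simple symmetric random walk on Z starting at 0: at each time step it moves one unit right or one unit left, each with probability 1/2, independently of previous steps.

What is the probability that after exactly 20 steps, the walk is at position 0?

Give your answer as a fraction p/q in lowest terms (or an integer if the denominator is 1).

To return to 0 after 20 steps: need exactly 10 steps of +1 and 10 of -1.
Favorable paths: C(20,10) = 184756
Total paths: 2^20 = 1048576
P = 184756/1048576 = 46189/262144

Answer: 46189/262144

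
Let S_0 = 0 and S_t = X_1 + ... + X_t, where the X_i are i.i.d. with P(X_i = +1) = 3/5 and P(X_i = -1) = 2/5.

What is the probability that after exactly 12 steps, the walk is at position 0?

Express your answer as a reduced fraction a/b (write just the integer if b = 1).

To be at 0 after 12 steps: need exactly 6 steps of +1 and 6 of -1.
Number of such sequences: C(12,6) = 924
Each has probability (3/5)^6 · (2/5)^6 = 46656/244140625
P = 924 · 46656/244140625 = 43110144/244140625

Answer: 43110144/244140625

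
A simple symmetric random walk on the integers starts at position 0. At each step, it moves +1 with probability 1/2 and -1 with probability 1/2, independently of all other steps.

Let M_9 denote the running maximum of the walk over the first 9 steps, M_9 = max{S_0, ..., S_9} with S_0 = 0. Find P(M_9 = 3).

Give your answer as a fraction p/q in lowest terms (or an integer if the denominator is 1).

Answer: 21/128

Derivation:
Let M_9 = max(S_0,...,S_9). Use the reflection principle: for j ≥ 1, #{paths with M_9 ≥ j} = #{S_9 ≥ j} + #{S_9 ≥ j+1}.
By reflection, #{M_9 ≥ 3} = #{S_9 ≥ 3} + #{S_9 ≥ 4} = 130 + 46 = 176.
#{M_9 ≥ 4} = #{S_9 ≥ 4} + #{S_9 ≥ 5} = 46 + 46 = 92.
#{M_9 = 3} = 176 - 92 = 84.
P(M_9 = 3) = 84/512 = 21/128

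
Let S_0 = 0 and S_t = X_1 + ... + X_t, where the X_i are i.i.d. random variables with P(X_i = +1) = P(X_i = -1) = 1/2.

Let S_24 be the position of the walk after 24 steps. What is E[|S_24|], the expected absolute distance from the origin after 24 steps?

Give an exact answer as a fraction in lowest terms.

S_24 takes values m ≡ 0 (mod 2) with |m| ≤ 24; P(S_24=m) = C(24,(24+m)/2)/2^24.
Total paths: 2^24 = 16777216
Distribution: P(S=-24)=1/16777216, P(S=-22)=24/16777216, P(S=-20)=276/16777216, P(S=-18)=2024/16777216, P(S=-16)=10626/16777216, P(S=-14)=42504/16777216, P(S=-12)=134596/16777216, P(S=-10)=346104/16777216, P(S=-8)=735471/16777216, P(S=-6)=1307504/16777216, P(S=-4)=1961256/16777216, P(S=-2)=2496144/16777216, P(S=0)=2704156/16777216, P(S=2)=2496144/16777216, P(S=4)=1961256/16777216, P(S=6)=1307504/16777216, P(S=8)=735471/16777216, P(S=10)=346104/16777216, P(S=12)=134596/16777216, P(S=14)=42504/16777216, P(S=16)=10626/16777216, P(S=18)=2024/16777216, P(S=20)=276/16777216, P(S=22)=24/16777216, P(S=24)=1/16777216
E[|S_24|] = Σ_m |m|·P(S_24=m) = 64899744/16777216 = 2028117/524288

Answer: 2028117/524288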